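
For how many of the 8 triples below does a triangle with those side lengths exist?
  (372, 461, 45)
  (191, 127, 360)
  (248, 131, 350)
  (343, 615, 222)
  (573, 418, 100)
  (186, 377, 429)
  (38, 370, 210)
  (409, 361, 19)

2

(45,372,461): 45+372 ≤ 461 → not valid
(127,191,360): 127+191 ≤ 360 → not valid
(131,248,350): 131+248 > 350 → valid
(222,343,615): 222+343 ≤ 615 → not valid
(100,418,573): 100+418 ≤ 573 → not valid
(186,377,429): 186+377 > 429 → valid
(38,210,370): 38+210 ≤ 370 → not valid
(19,361,409): 19+361 ≤ 409 → not valid
2 of the 8 triples form a triangle.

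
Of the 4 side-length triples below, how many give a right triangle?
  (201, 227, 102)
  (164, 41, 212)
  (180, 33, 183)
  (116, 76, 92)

1

(201,227,102): 102²+201² = 50805 < 51529 = 227² → obtuse
(164,41,212): 41+164 ≤ 212, not a triangle
(180,33,183): 33²+180² = 33489 = 183² → right
(116,76,92): 76²+92² = 14240 > 13456 = 116² → acute
1 of the 4 is right.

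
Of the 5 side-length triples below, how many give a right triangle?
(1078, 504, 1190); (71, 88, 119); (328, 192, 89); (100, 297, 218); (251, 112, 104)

(1078,504,1190): 504²+1078² = 1416100 = 1190² → right
(71,88,119): 71²+88² = 12785 < 14161 = 119² → obtuse
(328,192,89): 89+192 ≤ 328, not a triangle
(100,297,218): 100²+218² = 57524 < 88209 = 297² → obtuse
(251,112,104): 104+112 ≤ 251, not a triangle
1 of the 5 is right.

1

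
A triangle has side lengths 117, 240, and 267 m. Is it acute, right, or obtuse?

Compare the square of the longest side to the sum of squares of the other two: 117² + 240² = 71289 = 267².

right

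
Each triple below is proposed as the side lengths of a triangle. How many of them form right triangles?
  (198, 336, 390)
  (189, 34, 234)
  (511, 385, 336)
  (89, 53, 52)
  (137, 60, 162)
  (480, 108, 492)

3

(198,336,390): 198²+336² = 152100 = 390² → right
(189,34,234): 34+189 ≤ 234, not a triangle
(511,385,336): 336²+385² = 261121 = 511² → right
(89,53,52): 52²+53² = 5513 < 7921 = 89² → obtuse
(137,60,162): 60²+137² = 22369 < 26244 = 162² → obtuse
(480,108,492): 108²+480² = 242064 = 492² → right
3 of the 6 are right.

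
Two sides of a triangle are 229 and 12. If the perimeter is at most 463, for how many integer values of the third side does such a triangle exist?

Triangle inequality: 217 < x < 241. Perimeter ≤ 463 gives x ≤ 463 − 229 − 12 = 222.
So 217 < x ≤ 222; integers 218 through 222: 5 values.

5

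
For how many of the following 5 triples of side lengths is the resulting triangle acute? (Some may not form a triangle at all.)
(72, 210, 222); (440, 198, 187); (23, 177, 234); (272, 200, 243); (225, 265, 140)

1

(72,210,222): 72²+210² = 49284 = 222² → right
(440,198,187): 187+198 ≤ 440, not a triangle
(23,177,234): 23+177 ≤ 234, not a triangle
(272,200,243): 200²+243² = 99049 > 73984 = 272² → acute
(225,265,140): 140²+225² = 70225 = 265² → right
1 of the 5 is acute.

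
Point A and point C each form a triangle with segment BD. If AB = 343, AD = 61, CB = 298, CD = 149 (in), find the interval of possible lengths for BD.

From triangle ABD: |343 − 61| < BD < 343 + 61, i.e. 282 < BD < 404.
From triangle CBD: 149 < BD < 447.
Both must hold, so BD lies in the intersection.

282 < BD < 404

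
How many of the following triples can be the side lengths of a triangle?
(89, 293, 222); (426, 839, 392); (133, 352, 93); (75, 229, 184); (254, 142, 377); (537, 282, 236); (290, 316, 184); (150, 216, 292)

5

(89,222,293): 89+222 > 293 → valid
(392,426,839): 392+426 ≤ 839 → not valid
(93,133,352): 93+133 ≤ 352 → not valid
(75,184,229): 75+184 > 229 → valid
(142,254,377): 142+254 > 377 → valid
(236,282,537): 236+282 ≤ 537 → not valid
(184,290,316): 184+290 > 316 → valid
(150,216,292): 150+216 > 292 → valid
5 of the 8 triples form a triangle.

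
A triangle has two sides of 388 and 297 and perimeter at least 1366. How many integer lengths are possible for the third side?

4

Triangle inequality: 91 < x < 685. Perimeter ≥ 1366 gives x ≥ 1366 − 388 − 297 = 681.
So 681 ≤ x < 685; integers 681 through 684: 4 values.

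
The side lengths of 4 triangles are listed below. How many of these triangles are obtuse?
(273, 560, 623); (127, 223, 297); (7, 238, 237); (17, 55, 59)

3

(273,560,623): 273²+560² = 388129 = 623² → right
(127,223,297): 127²+223² = 65858 < 88209 = 297² → obtuse
(7,238,237): 7²+237² = 56218 < 56644 = 238² → obtuse
(17,55,59): 17²+55² = 3314 < 3481 = 59² → obtuse
3 of the 4 are obtuse.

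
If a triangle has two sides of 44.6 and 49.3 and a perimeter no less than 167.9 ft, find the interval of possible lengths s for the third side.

74.0 ≤ s < 93.9

Triangle inequality alone gives 4.7 < s < 93.9.
The perimeter condition gives s ≥ 167.9 − 44.6 − 49.3 = 74.0.
Intersecting the two: 74.0 ≤ s < 93.9.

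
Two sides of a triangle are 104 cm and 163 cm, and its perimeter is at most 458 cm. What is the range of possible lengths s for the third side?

Triangle inequality alone gives 59 < s < 267.
The perimeter condition gives s ≤ 458 − 104 − 163 = 191.
Intersecting the two: 59 < s ≤ 191.

59 < s ≤ 191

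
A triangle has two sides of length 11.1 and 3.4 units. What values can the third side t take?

7.7 < t < 14.5 (units)

By the triangle inequality, t must be less than 11.1 + 3.4 = 14.5 and greater than |11.1 − 3.4| = 7.7.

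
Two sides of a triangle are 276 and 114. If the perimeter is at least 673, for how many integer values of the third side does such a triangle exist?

Triangle inequality: 162 < x < 390. Perimeter ≥ 673 gives x ≥ 673 − 276 − 114 = 283.
So 283 ≤ x < 390; integers 283 through 389: 107 values.

107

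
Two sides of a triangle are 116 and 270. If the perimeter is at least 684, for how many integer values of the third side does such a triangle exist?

88

Triangle inequality: 154 < x < 386. Perimeter ≥ 684 gives x ≥ 684 − 116 − 270 = 298.
So 298 ≤ x < 386; integers 298 through 385: 88 values.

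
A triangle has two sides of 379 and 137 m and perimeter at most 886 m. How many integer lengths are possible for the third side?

128

Triangle inequality: 242 < x < 516. Perimeter ≤ 886 gives x ≤ 886 − 379 − 137 = 370.
So 242 < x ≤ 370; integers 243 through 370: 128 values.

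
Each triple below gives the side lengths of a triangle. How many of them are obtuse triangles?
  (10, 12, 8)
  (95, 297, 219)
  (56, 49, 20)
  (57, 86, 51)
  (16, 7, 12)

4

(10,12,8): 8²+10² = 164 > 144 = 12² → acute
(95,297,219): 95²+219² = 56986 < 88209 = 297² → obtuse
(56,49,20): 20²+49² = 2801 < 3136 = 56² → obtuse
(57,86,51): 51²+57² = 5850 < 7396 = 86² → obtuse
(16,7,12): 7²+12² = 193 < 256 = 16² → obtuse
4 of the 5 are obtuse.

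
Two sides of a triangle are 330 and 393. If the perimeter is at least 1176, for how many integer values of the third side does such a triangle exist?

Triangle inequality: 63 < x < 723. Perimeter ≥ 1176 gives x ≥ 1176 − 330 − 393 = 453.
So 453 ≤ x < 723; integers 453 through 722: 270 values.

270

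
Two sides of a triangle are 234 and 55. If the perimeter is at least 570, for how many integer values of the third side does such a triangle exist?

8

Triangle inequality: 179 < x < 289. Perimeter ≥ 570 gives x ≥ 570 − 234 − 55 = 281.
So 281 ≤ x < 289; integers 281 through 288: 8 values.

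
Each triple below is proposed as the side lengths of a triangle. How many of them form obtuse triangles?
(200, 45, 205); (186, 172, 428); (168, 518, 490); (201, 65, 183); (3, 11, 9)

2

(200,45,205): 45²+200² = 42025 = 205² → right
(186,172,428): 172+186 ≤ 428, not a triangle
(168,518,490): 168²+490² = 268324 = 518² → right
(201,65,183): 65²+183² = 37714 < 40401 = 201² → obtuse
(3,11,9): 3²+9² = 90 < 121 = 11² → obtuse
2 of the 5 are obtuse.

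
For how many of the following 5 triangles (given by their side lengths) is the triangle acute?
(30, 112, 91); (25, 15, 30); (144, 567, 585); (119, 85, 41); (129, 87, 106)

(30,112,91): 30²+91² = 9181 < 12544 = 112² → obtuse
(25,15,30): 15²+25² = 850 < 900 = 30² → obtuse
(144,567,585): 144²+567² = 342225 = 585² → right
(119,85,41): 41²+85² = 8906 < 14161 = 119² → obtuse
(129,87,106): 87²+106² = 18805 > 16641 = 129² → acute
1 of the 5 is acute.

1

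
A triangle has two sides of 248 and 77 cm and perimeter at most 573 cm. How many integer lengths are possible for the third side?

77

Triangle inequality: 171 < x < 325. Perimeter ≤ 573 gives x ≤ 573 − 248 − 77 = 248.
So 171 < x ≤ 248; integers 172 through 248: 77 values.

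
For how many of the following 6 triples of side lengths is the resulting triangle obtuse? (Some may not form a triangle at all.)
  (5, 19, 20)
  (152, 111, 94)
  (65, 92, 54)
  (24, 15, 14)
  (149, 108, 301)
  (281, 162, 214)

(5,19,20): 5²+19² = 386 < 400 = 20² → obtuse
(152,111,94): 94²+111² = 21157 < 23104 = 152² → obtuse
(65,92,54): 54²+65² = 7141 < 8464 = 92² → obtuse
(24,15,14): 14²+15² = 421 < 576 = 24² → obtuse
(149,108,301): 108+149 ≤ 301, not a triangle
(281,162,214): 162²+214² = 72040 < 78961 = 281² → obtuse
5 of the 6 are obtuse.

5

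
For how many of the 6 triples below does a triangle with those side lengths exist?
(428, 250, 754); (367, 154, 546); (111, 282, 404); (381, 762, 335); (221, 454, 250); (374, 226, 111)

(250,428,754): 250+428 ≤ 754 → not valid
(154,367,546): 154+367 ≤ 546 → not valid
(111,282,404): 111+282 ≤ 404 → not valid
(335,381,762): 335+381 ≤ 762 → not valid
(221,250,454): 221+250 > 454 → valid
(111,226,374): 111+226 ≤ 374 → not valid
1 of the 6 triples forms a triangle.

1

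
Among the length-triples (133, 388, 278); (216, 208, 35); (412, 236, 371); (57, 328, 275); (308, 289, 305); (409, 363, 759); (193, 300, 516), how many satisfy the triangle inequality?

6

(133,278,388): 133+278 > 388 → valid
(35,208,216): 35+208 > 216 → valid
(236,371,412): 236+371 > 412 → valid
(57,275,328): 57+275 > 328 → valid
(289,305,308): 289+305 > 308 → valid
(363,409,759): 363+409 > 759 → valid
(193,300,516): 193+300 ≤ 516 → not valid
6 of the 7 triples form a triangle.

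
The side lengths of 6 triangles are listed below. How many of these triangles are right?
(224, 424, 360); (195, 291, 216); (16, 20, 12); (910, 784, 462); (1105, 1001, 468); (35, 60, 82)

(224,424,360): 224²+360² = 179776 = 424² → right
(195,291,216): 195²+216² = 84681 = 291² → right
(16,20,12): 12²+16² = 400 = 20² → right
(910,784,462): 462²+784² = 828100 = 910² → right
(1105,1001,468): 468²+1001² = 1221025 = 1105² → right
(35,60,82): 35²+60² = 4825 < 6724 = 82² → obtuse
5 of the 6 are right.

5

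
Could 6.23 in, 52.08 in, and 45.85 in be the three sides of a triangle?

The two shorter sides sum to 52.08, exactly equal to the longest side 52.08.
That gives only a degenerate (flat) triangle — the inequality must be strict.

No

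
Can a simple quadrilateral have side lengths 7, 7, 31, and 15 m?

No

For a quadrilateral, each side must be shorter than the sum of the others.
Here the longest side is 31, but the remaining 3 sides sum to only 29.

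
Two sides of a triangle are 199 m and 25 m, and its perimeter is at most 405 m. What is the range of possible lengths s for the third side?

174 < s ≤ 181

Triangle inequality alone gives 174 < s < 224.
The perimeter condition gives s ≤ 405 − 199 − 25 = 181.
Intersecting the two: 174 < s ≤ 181.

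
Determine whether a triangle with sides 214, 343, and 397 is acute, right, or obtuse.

acute

Compare the square of the longest side to the sum of squares of the other two: 214² + 343² = 163445 > 157609 = 397².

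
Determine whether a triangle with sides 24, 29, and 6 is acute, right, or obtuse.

obtuse

Compare the square of the longest side to the sum of squares of the other two: 6² + 24² = 612 < 841 = 29².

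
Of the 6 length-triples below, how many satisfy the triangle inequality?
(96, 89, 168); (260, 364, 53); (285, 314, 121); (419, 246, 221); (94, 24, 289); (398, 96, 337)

(89,96,168): 89+96 > 168 → valid
(53,260,364): 53+260 ≤ 364 → not valid
(121,285,314): 121+285 > 314 → valid
(221,246,419): 221+246 > 419 → valid
(24,94,289): 24+94 ≤ 289 → not valid
(96,337,398): 96+337 > 398 → valid
4 of the 6 triples form a triangle.

4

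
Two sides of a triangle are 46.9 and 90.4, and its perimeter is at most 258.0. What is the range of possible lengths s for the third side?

43.5 < s ≤ 120.7

Triangle inequality alone gives 43.5 < s < 137.3.
The perimeter condition gives s ≤ 258.0 − 46.9 − 90.4 = 120.7.
Intersecting the two: 43.5 < s ≤ 120.7.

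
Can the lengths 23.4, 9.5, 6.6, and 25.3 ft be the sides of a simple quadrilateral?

Yes

A quadrilateral exists iff every side is shorter than the sum of the others — equivalently, the longest side is less than the sum of the rest.
Longest side 25.3 < 39.5 (sum of the remaining 3), so yes.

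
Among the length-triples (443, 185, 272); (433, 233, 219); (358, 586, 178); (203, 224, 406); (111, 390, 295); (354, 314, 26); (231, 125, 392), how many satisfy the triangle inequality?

4

(185,272,443): 185+272 > 443 → valid
(219,233,433): 219+233 > 433 → valid
(178,358,586): 178+358 ≤ 586 → not valid
(203,224,406): 203+224 > 406 → valid
(111,295,390): 111+295 > 390 → valid
(26,314,354): 26+314 ≤ 354 → not valid
(125,231,392): 125+231 ≤ 392 → not valid
4 of the 7 triples form a triangle.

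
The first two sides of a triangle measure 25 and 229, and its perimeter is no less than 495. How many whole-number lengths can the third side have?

13

Triangle inequality: 204 < x < 254. Perimeter ≥ 495 gives x ≥ 495 − 25 − 229 = 241.
So 241 ≤ x < 254; integers 241 through 253: 13 values.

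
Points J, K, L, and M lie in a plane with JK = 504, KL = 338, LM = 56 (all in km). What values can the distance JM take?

The maximum is all hops collinear in one direction: 504 + 338 + 56 = 898.
The longest hop is 504; the others sum to 394. Folding the others back against it leaves at least 504 − 394 = 110.

110 ≤ JM ≤ 898 km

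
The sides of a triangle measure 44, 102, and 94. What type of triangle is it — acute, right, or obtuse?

Compare the square of the longest side to the sum of squares of the other two: 44² + 94² = 10772 > 10404 = 102².

acute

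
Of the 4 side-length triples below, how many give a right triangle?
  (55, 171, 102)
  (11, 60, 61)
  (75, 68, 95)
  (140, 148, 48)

2

(55,171,102): 55+102 ≤ 171, not a triangle
(11,60,61): 11²+60² = 3721 = 61² → right
(75,68,95): 68²+75² = 10249 > 9025 = 95² → acute
(140,148,48): 48²+140² = 21904 = 148² → right
2 of the 4 are right.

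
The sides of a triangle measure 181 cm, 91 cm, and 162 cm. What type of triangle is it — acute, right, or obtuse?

Compare the square of the longest side to the sum of squares of the other two: 91² + 162² = 34525 > 32761 = 181².

acute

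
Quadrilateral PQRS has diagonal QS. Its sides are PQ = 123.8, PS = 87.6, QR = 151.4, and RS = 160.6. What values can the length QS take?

36.2 < QS < 211.4

From triangle PQS: |123.8 − 87.6| < QS < 123.8 + 87.6, i.e. 36.2 < QS < 211.4.
From triangle RQS: 9.2 < QS < 312.0.
Both must hold, so QS lies in the intersection.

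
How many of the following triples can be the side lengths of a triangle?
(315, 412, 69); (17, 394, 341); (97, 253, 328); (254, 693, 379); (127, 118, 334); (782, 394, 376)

(69,315,412): 69+315 ≤ 412 → not valid
(17,341,394): 17+341 ≤ 394 → not valid
(97,253,328): 97+253 > 328 → valid
(254,379,693): 254+379 ≤ 693 → not valid
(118,127,334): 118+127 ≤ 334 → not valid
(376,394,782): 376+394 ≤ 782 → not valid
1 of the 6 triples forms a triangle.

1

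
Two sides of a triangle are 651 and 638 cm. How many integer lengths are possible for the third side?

1275

The third side lies in the open interval (13, 1289).
Integers from 14 to 1288 inclusive: 1288 − 14 + 1 = 1275.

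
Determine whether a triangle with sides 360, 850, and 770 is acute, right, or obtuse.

right

Compare the square of the longest side to the sum of squares of the other two: 360² + 770² = 722500 = 850².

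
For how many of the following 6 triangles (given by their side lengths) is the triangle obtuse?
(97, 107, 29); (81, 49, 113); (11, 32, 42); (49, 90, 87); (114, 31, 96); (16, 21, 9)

(97,107,29): 29²+97² = 10250 < 11449 = 107² → obtuse
(81,49,113): 49²+81² = 8962 < 12769 = 113² → obtuse
(11,32,42): 11²+32² = 1145 < 1764 = 42² → obtuse
(49,90,87): 49²+87² = 9970 > 8100 = 90² → acute
(114,31,96): 31²+96² = 10177 < 12996 = 114² → obtuse
(16,21,9): 9²+16² = 337 < 441 = 21² → obtuse
5 of the 6 are obtuse.

5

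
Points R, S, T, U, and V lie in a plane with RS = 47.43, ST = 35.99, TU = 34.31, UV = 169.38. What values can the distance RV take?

51.65 ≤ RV ≤ 287.11

The maximum is all hops collinear in one direction: 47.43 + 35.99 + 34.31 + 169.38 = 287.11.
The longest hop is 169.38; the others sum to 117.73. Folding the others back against it leaves at least 169.38 − 117.73 = 51.65.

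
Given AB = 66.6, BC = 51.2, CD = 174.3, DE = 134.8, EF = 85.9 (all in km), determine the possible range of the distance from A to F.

0 ≤ AF ≤ 512.8 km

The maximum is all hops collinear in one direction: 66.6 + 51.2 + 174.3 + 134.8 + 85.9 = 512.8.
The longest hop is 174.3; the others sum to 338.5. Since 174.3 ≤ 338.5, the path can fold back on itself completely, so the minimum distance is 0.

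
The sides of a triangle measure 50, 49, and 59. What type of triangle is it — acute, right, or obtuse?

Compare the square of the longest side to the sum of squares of the other two: 49² + 50² = 4901 > 3481 = 59².

acute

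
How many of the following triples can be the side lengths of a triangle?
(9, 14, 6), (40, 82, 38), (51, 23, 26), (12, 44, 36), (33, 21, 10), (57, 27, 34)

(6,9,14): 6+9 > 14 → valid
(38,40,82): 38+40 ≤ 82 → not valid
(23,26,51): 23+26 ≤ 51 → not valid
(12,36,44): 12+36 > 44 → valid
(10,21,33): 10+21 ≤ 33 → not valid
(27,34,57): 27+34 > 57 → valid
3 of the 6 triples form a triangle.

3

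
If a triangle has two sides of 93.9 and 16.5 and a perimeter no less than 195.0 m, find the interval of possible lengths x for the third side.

84.6 ≤ x < 110.4

Triangle inequality alone gives 77.4 < x < 110.4.
The perimeter condition gives x ≥ 195.0 − 93.9 − 16.5 = 84.6.
Intersecting the two: 84.6 ≤ x < 110.4.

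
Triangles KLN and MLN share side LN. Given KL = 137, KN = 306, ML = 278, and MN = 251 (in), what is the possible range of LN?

169 < LN < 443

From triangle KLN: |137 − 306| < LN < 137 + 306, i.e. 169 < LN < 443.
From triangle MLN: 27 < LN < 529.
Both must hold, so LN lies in the intersection.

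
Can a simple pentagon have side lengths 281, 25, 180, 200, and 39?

Yes

A pentagon exists iff every side is shorter than the sum of the others — equivalently, the longest side is less than the sum of the rest.
Longest side 281 < 444 (sum of the remaining 4), so yes.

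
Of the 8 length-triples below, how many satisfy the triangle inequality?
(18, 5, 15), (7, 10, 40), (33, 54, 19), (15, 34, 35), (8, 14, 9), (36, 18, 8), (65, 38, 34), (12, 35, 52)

(5,15,18): 5+15 > 18 → valid
(7,10,40): 7+10 ≤ 40 → not valid
(19,33,54): 19+33 ≤ 54 → not valid
(15,34,35): 15+34 > 35 → valid
(8,9,14): 8+9 > 14 → valid
(8,18,36): 8+18 ≤ 36 → not valid
(34,38,65): 34+38 > 65 → valid
(12,35,52): 12+35 ≤ 52 → not valid
4 of the 8 triples form a triangle.

4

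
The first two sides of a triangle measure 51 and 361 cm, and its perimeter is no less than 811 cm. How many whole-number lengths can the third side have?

Triangle inequality: 310 < x < 412. Perimeter ≥ 811 gives x ≥ 811 − 51 − 361 = 399.
So 399 ≤ x < 412; integers 399 through 411: 13 values.

13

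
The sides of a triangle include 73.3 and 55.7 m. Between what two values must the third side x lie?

17.6 < x < 129.0 (m)

By the triangle inequality, x must be less than 73.3 + 55.7 = 129.0 and greater than |73.3 − 55.7| = 17.6.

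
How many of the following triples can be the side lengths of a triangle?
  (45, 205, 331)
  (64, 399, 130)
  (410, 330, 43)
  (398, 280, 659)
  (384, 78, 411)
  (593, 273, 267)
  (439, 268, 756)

(45,205,331): 45+205 ≤ 331 → not valid
(64,130,399): 64+130 ≤ 399 → not valid
(43,330,410): 43+330 ≤ 410 → not valid
(280,398,659): 280+398 > 659 → valid
(78,384,411): 78+384 > 411 → valid
(267,273,593): 267+273 ≤ 593 → not valid
(268,439,756): 268+439 ≤ 756 → not valid
2 of the 7 triples form a triangle.

2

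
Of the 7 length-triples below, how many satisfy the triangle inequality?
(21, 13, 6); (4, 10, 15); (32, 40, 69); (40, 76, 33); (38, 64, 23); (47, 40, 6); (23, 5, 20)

2

(6,13,21): 6+13 ≤ 21 → not valid
(4,10,15): 4+10 ≤ 15 → not valid
(32,40,69): 32+40 > 69 → valid
(33,40,76): 33+40 ≤ 76 → not valid
(23,38,64): 23+38 ≤ 64 → not valid
(6,40,47): 6+40 ≤ 47 → not valid
(5,20,23): 5+20 > 23 → valid
2 of the 7 triples form a triangle.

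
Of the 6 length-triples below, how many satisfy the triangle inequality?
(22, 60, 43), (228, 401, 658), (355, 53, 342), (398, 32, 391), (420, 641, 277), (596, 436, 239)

(22,43,60): 22+43 > 60 → valid
(228,401,658): 228+401 ≤ 658 → not valid
(53,342,355): 53+342 > 355 → valid
(32,391,398): 32+391 > 398 → valid
(277,420,641): 277+420 > 641 → valid
(239,436,596): 239+436 > 596 → valid
5 of the 6 triples form a triangle.

5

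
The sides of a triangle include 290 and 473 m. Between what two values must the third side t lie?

183 < t < 763

By the triangle inequality, t must be less than 290 + 473 = 763 and greater than |290 − 473| = 183.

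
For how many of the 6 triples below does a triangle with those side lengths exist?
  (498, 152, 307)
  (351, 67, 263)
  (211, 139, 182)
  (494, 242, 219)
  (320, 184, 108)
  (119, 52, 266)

(152,307,498): 152+307 ≤ 498 → not valid
(67,263,351): 67+263 ≤ 351 → not valid
(139,182,211): 139+182 > 211 → valid
(219,242,494): 219+242 ≤ 494 → not valid
(108,184,320): 108+184 ≤ 320 → not valid
(52,119,266): 52+119 ≤ 266 → not valid
1 of the 6 triples forms a triangle.

1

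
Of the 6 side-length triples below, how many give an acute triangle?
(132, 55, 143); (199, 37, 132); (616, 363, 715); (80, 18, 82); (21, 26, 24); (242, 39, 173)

(132,55,143): 55²+132² = 20449 = 143² → right
(199,37,132): 37+132 ≤ 199, not a triangle
(616,363,715): 363²+616² = 511225 = 715² → right
(80,18,82): 18²+80² = 6724 = 82² → right
(21,26,24): 21²+24² = 1017 > 676 = 26² → acute
(242,39,173): 39+173 ≤ 242, not a triangle
1 of the 6 is acute.

1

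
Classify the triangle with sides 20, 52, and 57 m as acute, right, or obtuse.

obtuse

Compare the square of the longest side to the sum of squares of the other two: 20² + 52² = 3104 < 3249 = 57².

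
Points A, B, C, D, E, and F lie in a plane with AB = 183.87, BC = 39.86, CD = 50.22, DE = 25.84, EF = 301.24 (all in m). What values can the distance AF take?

The maximum is all hops collinear in one direction: 183.87 + 39.86 + 50.22 + 25.84 + 301.24 = 601.03.
The longest hop is 301.24; the others sum to 299.79. Folding the others back against it leaves at least 301.24 − 299.79 = 1.45.

1.45 ≤ AF ≤ 601.03 m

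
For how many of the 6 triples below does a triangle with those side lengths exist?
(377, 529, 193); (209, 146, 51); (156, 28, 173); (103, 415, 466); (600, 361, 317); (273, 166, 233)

(193,377,529): 193+377 > 529 → valid
(51,146,209): 51+146 ≤ 209 → not valid
(28,156,173): 28+156 > 173 → valid
(103,415,466): 103+415 > 466 → valid
(317,361,600): 317+361 > 600 → valid
(166,233,273): 166+233 > 273 → valid
5 of the 6 triples form a triangle.

5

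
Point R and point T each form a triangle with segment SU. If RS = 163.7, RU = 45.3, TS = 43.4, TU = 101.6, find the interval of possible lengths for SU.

118.4 < SU < 145.0

From triangle RSU: |163.7 − 45.3| < SU < 163.7 + 45.3, i.e. 118.4 < SU < 209.0.
From triangle TSU: 58.2 < SU < 145.0.
Both must hold, so SU lies in the intersection.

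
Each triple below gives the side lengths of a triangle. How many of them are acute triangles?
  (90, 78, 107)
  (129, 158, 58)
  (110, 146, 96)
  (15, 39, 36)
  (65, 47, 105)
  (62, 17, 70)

1

(90,78,107): 78²+90² = 14184 > 11449 = 107² → acute
(129,158,58): 58²+129² = 20005 < 24964 = 158² → obtuse
(110,146,96): 96²+110² = 21316 = 146² → right
(15,39,36): 15²+36² = 1521 = 39² → right
(65,47,105): 47²+65² = 6434 < 11025 = 105² → obtuse
(62,17,70): 17²+62² = 4133 < 4900 = 70² → obtuse
1 of the 6 is acute.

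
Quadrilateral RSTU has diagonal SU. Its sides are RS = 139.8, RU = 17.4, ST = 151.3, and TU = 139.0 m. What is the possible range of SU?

122.4 < SU < 157.2

From triangle RSU: |139.8 − 17.4| < SU < 139.8 + 17.4, i.e. 122.4 < SU < 157.2.
From triangle TSU: 12.3 < SU < 290.3.
Both must hold, so SU lies in the intersection.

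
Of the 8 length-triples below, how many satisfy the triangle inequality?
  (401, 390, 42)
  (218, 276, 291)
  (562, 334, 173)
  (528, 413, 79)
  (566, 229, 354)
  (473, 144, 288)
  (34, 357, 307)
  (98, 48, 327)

(42,390,401): 42+390 > 401 → valid
(218,276,291): 218+276 > 291 → valid
(173,334,562): 173+334 ≤ 562 → not valid
(79,413,528): 79+413 ≤ 528 → not valid
(229,354,566): 229+354 > 566 → valid
(144,288,473): 144+288 ≤ 473 → not valid
(34,307,357): 34+307 ≤ 357 → not valid
(48,98,327): 48+98 ≤ 327 → not valid
3 of the 8 triples form a triangle.

3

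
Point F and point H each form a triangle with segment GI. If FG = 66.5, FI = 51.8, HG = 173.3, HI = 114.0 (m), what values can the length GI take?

59.3 < GI < 118.3

From triangle FGI: |66.5 − 51.8| < GI < 66.5 + 51.8, i.e. 14.7 < GI < 118.3.
From triangle HGI: 59.3 < GI < 287.3.
Both must hold, so GI lies in the intersection.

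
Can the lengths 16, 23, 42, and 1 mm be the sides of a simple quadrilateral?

For a quadrilateral, each side must be shorter than the sum of the others.
Here the longest side is 42, but the remaining 3 sides sum to only 40.

No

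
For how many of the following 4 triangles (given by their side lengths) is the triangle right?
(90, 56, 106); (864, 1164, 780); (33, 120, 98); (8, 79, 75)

2

(90,56,106): 56²+90² = 11236 = 106² → right
(864,1164,780): 780²+864² = 1354896 = 1164² → right
(33,120,98): 33²+98² = 10693 < 14400 = 120² → obtuse
(8,79,75): 8²+75² = 5689 < 6241 = 79² → obtuse
2 of the 4 are right.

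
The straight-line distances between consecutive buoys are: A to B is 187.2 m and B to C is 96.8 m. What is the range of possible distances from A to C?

90.4 ≤ AC ≤ 284.0 m

By the triangle inequality, |187.2 − 96.8| ≤ AC ≤ 187.2 + 96.8.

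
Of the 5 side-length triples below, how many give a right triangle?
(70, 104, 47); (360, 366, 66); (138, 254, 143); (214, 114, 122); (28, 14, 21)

(70,104,47): 47²+70² = 7109 < 10816 = 104² → obtuse
(360,366,66): 66²+360² = 133956 = 366² → right
(138,254,143): 138²+143² = 39493 < 64516 = 254² → obtuse
(214,114,122): 114²+122² = 27880 < 45796 = 214² → obtuse
(28,14,21): 14²+21² = 637 < 784 = 28² → obtuse
1 of the 5 is right.

1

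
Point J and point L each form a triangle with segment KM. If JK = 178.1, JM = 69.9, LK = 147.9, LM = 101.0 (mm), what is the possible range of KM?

From triangle JKM: |178.1 − 69.9| < KM < 178.1 + 69.9, i.e. 108.2 < KM < 248.0.
From triangle LKM: 46.9 < KM < 248.9.
Both must hold, so KM lies in the intersection.

108.2 < KM < 248.0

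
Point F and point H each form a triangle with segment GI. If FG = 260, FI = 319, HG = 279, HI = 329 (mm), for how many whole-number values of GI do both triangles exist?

519

From triangle FGI: 59 < GI < 579.
From triangle HGI: 50 < GI < 608.
Intersection: 59 < GI < 579, so integers 60 through 578: 519 values.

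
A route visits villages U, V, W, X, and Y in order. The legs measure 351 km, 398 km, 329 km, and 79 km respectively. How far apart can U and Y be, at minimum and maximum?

The maximum is all hops collinear in one direction: 351 + 398 + 329 + 79 = 1157.
The longest hop is 398; the others sum to 759. Since 398 ≤ 759, the path can fold back on itself completely, so the minimum distance is 0.

0 ≤ UY ≤ 1157 km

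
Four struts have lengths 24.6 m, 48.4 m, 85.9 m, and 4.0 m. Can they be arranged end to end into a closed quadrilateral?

For a quadrilateral, each side must be shorter than the sum of the others.
Here the longest side is 85.9, but the remaining 3 sides sum to only 77.0.

No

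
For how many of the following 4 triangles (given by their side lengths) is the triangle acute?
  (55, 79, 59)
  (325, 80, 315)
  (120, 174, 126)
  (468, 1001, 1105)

(55,79,59): 55²+59² = 6506 > 6241 = 79² → acute
(325,80,315): 80²+315² = 105625 = 325² → right
(120,174,126): 120²+126² = 30276 = 174² → right
(468,1001,1105): 468²+1001² = 1221025 = 1105² → right
1 of the 4 is acute.

1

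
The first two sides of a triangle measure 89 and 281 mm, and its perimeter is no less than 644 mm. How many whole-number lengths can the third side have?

Triangle inequality: 192 < x < 370. Perimeter ≥ 644 gives x ≥ 644 − 89 − 281 = 274.
So 274 ≤ x < 370; integers 274 through 369: 96 values.

96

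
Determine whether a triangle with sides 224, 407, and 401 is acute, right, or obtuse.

Compare the square of the longest side to the sum of squares of the other two: 224² + 401² = 210977 > 165649 = 407².

acute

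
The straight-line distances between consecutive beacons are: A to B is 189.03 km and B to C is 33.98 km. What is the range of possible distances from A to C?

155.05 ≤ AC ≤ 223.01 km

By the triangle inequality, |189.03 − 33.98| ≤ AC ≤ 189.03 + 33.98.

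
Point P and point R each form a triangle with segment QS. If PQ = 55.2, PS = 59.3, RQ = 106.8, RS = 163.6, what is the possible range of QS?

56.8 < QS < 114.5

From triangle PQS: |55.2 − 59.3| < QS < 55.2 + 59.3, i.e. 4.1 < QS < 114.5.
From triangle RQS: 56.8 < QS < 270.4.
Both must hold, so QS lies in the intersection.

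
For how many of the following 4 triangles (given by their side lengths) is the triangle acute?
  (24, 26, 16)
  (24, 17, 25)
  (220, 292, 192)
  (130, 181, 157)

3

(24,26,16): 16²+24² = 832 > 676 = 26² → acute
(24,17,25): 17²+24² = 865 > 625 = 25² → acute
(220,292,192): 192²+220² = 85264 = 292² → right
(130,181,157): 130²+157² = 41549 > 32761 = 181² → acute
3 of the 4 are acute.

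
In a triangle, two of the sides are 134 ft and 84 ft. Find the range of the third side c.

By the triangle inequality, c must be less than 134 + 84 = 218 and greater than |134 − 84| = 50.

50 < c < 218 (ft)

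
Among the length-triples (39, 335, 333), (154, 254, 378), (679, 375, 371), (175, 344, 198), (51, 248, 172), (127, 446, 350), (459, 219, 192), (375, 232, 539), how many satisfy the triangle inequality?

6

(39,333,335): 39+333 > 335 → valid
(154,254,378): 154+254 > 378 → valid
(371,375,679): 371+375 > 679 → valid
(175,198,344): 175+198 > 344 → valid
(51,172,248): 51+172 ≤ 248 → not valid
(127,350,446): 127+350 > 446 → valid
(192,219,459): 192+219 ≤ 459 → not valid
(232,375,539): 232+375 > 539 → valid
6 of the 8 triples form a triangle.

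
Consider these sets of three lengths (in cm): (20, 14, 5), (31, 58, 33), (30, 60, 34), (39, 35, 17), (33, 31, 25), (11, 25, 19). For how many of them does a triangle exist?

5

(5,14,20): 5+14 ≤ 20 → not valid
(31,33,58): 31+33 > 58 → valid
(30,34,60): 30+34 > 60 → valid
(17,35,39): 17+35 > 39 → valid
(25,31,33): 25+31 > 33 → valid
(11,19,25): 11+19 > 25 → valid
5 of the 6 triples form a triangle.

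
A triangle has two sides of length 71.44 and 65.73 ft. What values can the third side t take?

By the triangle inequality, t must be less than 71.44 + 65.73 = 137.17 and greater than |71.44 − 65.73| = 5.71.

5.71 < t < 137.17 (ft)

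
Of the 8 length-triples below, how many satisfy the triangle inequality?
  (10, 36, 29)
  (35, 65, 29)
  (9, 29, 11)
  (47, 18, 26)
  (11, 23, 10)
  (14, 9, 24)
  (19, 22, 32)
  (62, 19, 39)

(10,29,36): 10+29 > 36 → valid
(29,35,65): 29+35 ≤ 65 → not valid
(9,11,29): 9+11 ≤ 29 → not valid
(18,26,47): 18+26 ≤ 47 → not valid
(10,11,23): 10+11 ≤ 23 → not valid
(9,14,24): 9+14 ≤ 24 → not valid
(19,22,32): 19+22 > 32 → valid
(19,39,62): 19+39 ≤ 62 → not valid
2 of the 8 triples form a triangle.

2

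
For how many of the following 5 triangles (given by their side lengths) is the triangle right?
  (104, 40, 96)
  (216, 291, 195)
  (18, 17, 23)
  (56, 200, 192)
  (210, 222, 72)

(104,40,96): 40²+96² = 10816 = 104² → right
(216,291,195): 195²+216² = 84681 = 291² → right
(18,17,23): 17²+18² = 613 > 529 = 23² → acute
(56,200,192): 56²+192² = 40000 = 200² → right
(210,222,72): 72²+210² = 49284 = 222² → right
4 of the 5 are right.

4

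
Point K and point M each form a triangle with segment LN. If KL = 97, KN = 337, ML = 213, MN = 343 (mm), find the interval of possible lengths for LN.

240 < LN < 434

From triangle KLN: |97 − 337| < LN < 97 + 337, i.e. 240 < LN < 434.
From triangle MLN: 130 < LN < 556.
Both must hold, so LN lies in the intersection.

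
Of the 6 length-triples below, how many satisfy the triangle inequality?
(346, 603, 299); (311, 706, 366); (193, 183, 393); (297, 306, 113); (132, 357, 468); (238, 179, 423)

(299,346,603): 299+346 > 603 → valid
(311,366,706): 311+366 ≤ 706 → not valid
(183,193,393): 183+193 ≤ 393 → not valid
(113,297,306): 113+297 > 306 → valid
(132,357,468): 132+357 > 468 → valid
(179,238,423): 179+238 ≤ 423 → not valid
3 of the 6 triples form a triangle.

3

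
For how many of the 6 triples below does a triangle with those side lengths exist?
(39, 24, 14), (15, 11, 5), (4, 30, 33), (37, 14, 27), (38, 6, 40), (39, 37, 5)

(14,24,39): 14+24 ≤ 39 → not valid
(5,11,15): 5+11 > 15 → valid
(4,30,33): 4+30 > 33 → valid
(14,27,37): 14+27 > 37 → valid
(6,38,40): 6+38 > 40 → valid
(5,37,39): 5+37 > 39 → valid
5 of the 6 triples form a triangle.

5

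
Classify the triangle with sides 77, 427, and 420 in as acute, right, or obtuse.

Compare the square of the longest side to the sum of squares of the other two: 77² + 420² = 182329 = 427².

right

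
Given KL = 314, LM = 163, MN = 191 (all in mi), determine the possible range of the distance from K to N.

0 ≤ KN ≤ 668 mi

The maximum is all hops collinear in one direction: 314 + 163 + 191 = 668.
The longest hop is 314; the others sum to 354. Since 314 ≤ 354, the path can fold back on itself completely, so the minimum distance is 0.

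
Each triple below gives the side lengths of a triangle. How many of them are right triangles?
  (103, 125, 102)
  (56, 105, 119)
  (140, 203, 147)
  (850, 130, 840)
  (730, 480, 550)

4

(103,125,102): 102²+103² = 21013 > 15625 = 125² → acute
(56,105,119): 56²+105² = 14161 = 119² → right
(140,203,147): 140²+147² = 41209 = 203² → right
(850,130,840): 130²+840² = 722500 = 850² → right
(730,480,550): 480²+550² = 532900 = 730² → right
4 of the 5 are right.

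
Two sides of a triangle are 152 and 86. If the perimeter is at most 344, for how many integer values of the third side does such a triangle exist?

40

Triangle inequality: 66 < x < 238. Perimeter ≤ 344 gives x ≤ 344 − 152 − 86 = 106.
So 66 < x ≤ 106; integers 67 through 106: 40 values.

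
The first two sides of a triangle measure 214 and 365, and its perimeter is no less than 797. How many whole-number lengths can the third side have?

361

Triangle inequality: 151 < x < 579. Perimeter ≥ 797 gives x ≥ 797 − 214 − 365 = 218.
So 218 ≤ x < 579; integers 218 through 578: 361 values.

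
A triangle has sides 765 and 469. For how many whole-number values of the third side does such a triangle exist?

The third side lies in the open interval (296, 1234).
Integers from 297 to 1233 inclusive: 1233 − 297 + 1 = 937.

937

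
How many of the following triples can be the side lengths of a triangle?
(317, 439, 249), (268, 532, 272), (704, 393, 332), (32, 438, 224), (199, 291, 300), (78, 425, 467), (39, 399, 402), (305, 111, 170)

(249,317,439): 249+317 > 439 → valid
(268,272,532): 268+272 > 532 → valid
(332,393,704): 332+393 > 704 → valid
(32,224,438): 32+224 ≤ 438 → not valid
(199,291,300): 199+291 > 300 → valid
(78,425,467): 78+425 > 467 → valid
(39,399,402): 39+399 > 402 → valid
(111,170,305): 111+170 ≤ 305 → not valid
6 of the 8 triples form a triangle.

6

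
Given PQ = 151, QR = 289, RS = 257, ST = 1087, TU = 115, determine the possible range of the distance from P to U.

275 ≤ PU ≤ 1899

The maximum is all hops collinear in one direction: 151 + 289 + 257 + 1087 + 115 = 1899.
The longest hop is 1087; the others sum to 812. Folding the others back against it leaves at least 1087 − 812 = 275.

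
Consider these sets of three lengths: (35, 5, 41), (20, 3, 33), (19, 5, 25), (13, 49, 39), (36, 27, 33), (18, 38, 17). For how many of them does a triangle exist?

2

(5,35,41): 5+35 ≤ 41 → not valid
(3,20,33): 3+20 ≤ 33 → not valid
(5,19,25): 5+19 ≤ 25 → not valid
(13,39,49): 13+39 > 49 → valid
(27,33,36): 27+33 > 36 → valid
(17,18,38): 17+18 ≤ 38 → not valid
2 of the 6 triples form a triangle.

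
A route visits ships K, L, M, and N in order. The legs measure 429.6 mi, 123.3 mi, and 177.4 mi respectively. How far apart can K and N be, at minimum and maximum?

128.9 ≤ KN ≤ 730.3 mi

The maximum is all hops collinear in one direction: 429.6 + 123.3 + 177.4 = 730.3.
The longest hop is 429.6; the others sum to 300.7. Folding the others back against it leaves at least 429.6 − 300.7 = 128.9.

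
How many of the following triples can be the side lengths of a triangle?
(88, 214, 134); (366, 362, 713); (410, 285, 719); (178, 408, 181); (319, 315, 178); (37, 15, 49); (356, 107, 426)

(88,134,214): 88+134 > 214 → valid
(362,366,713): 362+366 > 713 → valid
(285,410,719): 285+410 ≤ 719 → not valid
(178,181,408): 178+181 ≤ 408 → not valid
(178,315,319): 178+315 > 319 → valid
(15,37,49): 15+37 > 49 → valid
(107,356,426): 107+356 > 426 → valid
5 of the 7 triples form a triangle.

5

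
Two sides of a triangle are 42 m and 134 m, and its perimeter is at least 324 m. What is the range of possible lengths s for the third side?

148 ≤ s < 176 m

Triangle inequality alone gives 92 < s < 176.
The perimeter condition gives s ≥ 324 − 42 − 134 = 148.
Intersecting the two: 148 ≤ s < 176.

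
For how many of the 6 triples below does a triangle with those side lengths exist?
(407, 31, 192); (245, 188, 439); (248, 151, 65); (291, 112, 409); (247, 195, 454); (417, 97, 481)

(31,192,407): 31+192 ≤ 407 → not valid
(188,245,439): 188+245 ≤ 439 → not valid
(65,151,248): 65+151 ≤ 248 → not valid
(112,291,409): 112+291 ≤ 409 → not valid
(195,247,454): 195+247 ≤ 454 → not valid
(97,417,481): 97+417 > 481 → valid
1 of the 6 triples forms a triangle.

1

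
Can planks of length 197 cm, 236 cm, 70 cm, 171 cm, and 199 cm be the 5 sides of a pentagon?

A pentagon exists iff every side is shorter than the sum of the others — equivalently, the longest side is less than the sum of the rest.
Longest side 236 < 637 (sum of the remaining 4), so yes.

Yes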